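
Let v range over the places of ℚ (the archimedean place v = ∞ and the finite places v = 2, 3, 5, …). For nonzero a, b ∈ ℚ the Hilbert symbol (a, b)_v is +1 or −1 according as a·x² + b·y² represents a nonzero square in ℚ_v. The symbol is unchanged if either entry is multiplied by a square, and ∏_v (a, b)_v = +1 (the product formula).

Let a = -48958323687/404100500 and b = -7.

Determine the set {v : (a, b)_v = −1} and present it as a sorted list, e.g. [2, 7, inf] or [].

Mod squares: a ≡ -115, b ≡ -7. Check v ∈ {∞, 2, 3, 5, 7, 13, 23, 29, 31}.
v=2: v_2(a)=-2, v_2(b)=0; units ≡ 5, 1 (mod 8); ε·ε+αω+βω = 0·0+-2·0+0·1 ≡ 0  ⇒  (a,b)_2 = +1.
v=∞: -115 < 0 and -7 < 0  ⇒  (a,b)_∞ = -1.
v=23: a=23^1·(≡1), b=23^0·(≡16) mod 23; (1|23)=+1, (16|23)=+1; (−1)^{1·0·11}·(+1)^0·(+1)^1 = +1.
v=13: a=13^6·(≡8), b=13^0·(≡6) mod 13; (8|13)=-1, (6|13)=-1; (−1)^{6·0·6}·(-1)^0·(-1)^6 = +1.
v=3: a=3^2·(≡2), b=3^0·(≡2) mod 3; (2|3)=-1, (2|3)=-1; (−1)^{2·0·1}·(-1)^0·(-1)^2 = +1.
v=5: a=5^-3·(≡2), b=5^0·(≡3) mod 5; (2|5)=-1, (3|5)=-1; (−1)^{-3·0·2}·(-1)^0·(-1)^-3 = -1.
v=29: a=29^-2·(≡5), b=29^0·(≡22) mod 29; (5|29)=+1, (22|29)=+1; (−1)^{-2·0·14}·(+1)^0·(+1)^-2 = +1.
v=31: a=31^-2·(≡25), b=31^0·(≡24) mod 31; (25|31)=+1, (24|31)=-1; (−1)^{-2·0·15}·(+1)^0·(-1)^-2 = +1.
v=7: a=7^2·(≡4), b=7^1·(≡6) mod 7; (4|7)=+1, (6|7)=-1; (−1)^{2·1·3}·(+1)^1·(-1)^2 = +1.
Ram(-115, -7) = {5, ∞}; no ℚ_5-point on the conic.

[5, inf]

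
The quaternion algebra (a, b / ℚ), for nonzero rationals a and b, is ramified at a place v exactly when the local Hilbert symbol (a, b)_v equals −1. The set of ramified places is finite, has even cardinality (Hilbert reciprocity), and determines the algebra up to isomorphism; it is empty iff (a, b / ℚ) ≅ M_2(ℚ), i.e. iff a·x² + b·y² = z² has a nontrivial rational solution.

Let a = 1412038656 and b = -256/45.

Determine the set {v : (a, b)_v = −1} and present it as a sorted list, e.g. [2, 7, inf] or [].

[2, 19]

(a, b) ≡ (266, -5) mod (ℚ^×)²; places V = {2, 3, 5, 7, 19, ∞}.
(a,b)_3: α=4, u≡2; β=-2, v≡1 (mod 3); (2|3)=-1, (1|3)=+1; sign (−1)^0·-1^-2·+1^4 = +1.
(a,b)_5: α=0, u≡1; β=-1, v≡1 (mod 5); (1|5)=+1, (1|5)=+1; sign (−1)^0·+1^-1·+1^0 = +1.
(a,b)_7: α=1, u≡3; β=0, v≡1 (mod 7); (3|7)=-1, (1|7)=+1; sign (−1)^0·-1^0·+1^1 = +1.
(a,b)_∞: sgn(266)=+, sgn(-5)=−, so +1.
(a,b)_2: α=17, β=8; u≡5, v≡3 (mod 8); ε(u)ε(v)=0·1, αω(v)=17·1, βω(u)=8·1; sum ≡ 1  ⇒  -1.
(a,b)_19: α=1, u≡8; β=0, v≡15 (mod 19); (8|19)=-1, (15|19)=-1; sign (−1)^0·-1^0·-1^1 = -1.
|Ram(266, -5)| = 2, even; anisotropic at {2, 19}.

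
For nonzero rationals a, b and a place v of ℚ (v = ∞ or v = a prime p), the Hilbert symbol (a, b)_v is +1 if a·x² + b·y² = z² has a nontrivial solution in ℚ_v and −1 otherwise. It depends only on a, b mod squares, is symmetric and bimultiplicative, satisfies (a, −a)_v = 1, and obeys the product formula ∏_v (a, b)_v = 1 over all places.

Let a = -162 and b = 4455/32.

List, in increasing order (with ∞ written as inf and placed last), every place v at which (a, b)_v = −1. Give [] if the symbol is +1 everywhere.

(a, b) ≡ (-2, 110) mod (ℚ^×)²; places V = {2, 3, 5, 11, ∞}.
(a,b)_2: α=1, β=-5; u≡7, v≡7 (mod 8); ε(u)ε(v)=1·1, αω(v)=1·0, βω(u)=-5·0; sum ≡ 1  ⇒  -1.
(a,b)_5: α=0, u≡3; β=1, v≡3 (mod 5); (3|5)=-1, (3|5)=-1; sign (−1)^0·-1^1·-1^0 = -1.
(a,b)_11: α=0, u≡3; β=1, v≡2 (mod 11); (3|11)=+1, (2|11)=-1; sign (−1)^0·+1^1·-1^0 = +1.
(a,b)_∞: sgn(-2)=−, sgn(110)=+, so +1.
(a,b)_3: α=4, u≡1; β=4, v≡2 (mod 3); (1|3)=+1, (2|3)=-1; sign (−1)^0·+1^4·-1^4 = +1.
(-2, 110 / ℚ) ramifies at {2, 5}: a division algebra.

[2, 5]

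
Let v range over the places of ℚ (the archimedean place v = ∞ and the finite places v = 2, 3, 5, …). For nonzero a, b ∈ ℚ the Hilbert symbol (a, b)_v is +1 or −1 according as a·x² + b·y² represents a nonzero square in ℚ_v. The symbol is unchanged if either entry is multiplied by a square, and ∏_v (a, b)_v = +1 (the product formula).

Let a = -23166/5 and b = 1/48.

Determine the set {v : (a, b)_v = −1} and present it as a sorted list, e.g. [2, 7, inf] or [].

[2, 5]

(a, b) ≡ (-1430, 3) mod (ℚ^×)²; places V = {2, 3, 5, 11, 13, ∞}.
(a,b)_∞: sgn(-1430)=−, sgn(3)=+, so +1.
(a,b)_5: α=-1, u≡4; β=0, v≡2 (mod 5); (4|5)=+1, (2|5)=-1; sign (−1)^0·+1^0·-1^-1 = -1.
(a,b)_2: α=1, β=-4; u≡5, v≡3 (mod 8); ε(u)ε(v)=0·1, αω(v)=1·1, βω(u)=-4·1; sum ≡ 1  ⇒  -1.
(a,b)_3: α=4, u≡1; β=-1, v≡1 (mod 3); (1|3)=+1, (1|3)=+1; sign (−1)^0·+1^-1·+1^4 = +1.
(a,b)_13: α=1, u≡5; β=0, v≡3 (mod 13); (5|13)=-1, (3|13)=+1; sign (−1)^0·-1^0·+1^1 = +1.
(a,b)_11: α=1, u≡10; β=0, v≡3 (mod 11); (10|11)=-1, (3|11)=+1; sign (−1)^0·-1^0·+1^1 = +1.
|Ram(-1430, 3)| = 2, even; anisotropic at {2, 5}.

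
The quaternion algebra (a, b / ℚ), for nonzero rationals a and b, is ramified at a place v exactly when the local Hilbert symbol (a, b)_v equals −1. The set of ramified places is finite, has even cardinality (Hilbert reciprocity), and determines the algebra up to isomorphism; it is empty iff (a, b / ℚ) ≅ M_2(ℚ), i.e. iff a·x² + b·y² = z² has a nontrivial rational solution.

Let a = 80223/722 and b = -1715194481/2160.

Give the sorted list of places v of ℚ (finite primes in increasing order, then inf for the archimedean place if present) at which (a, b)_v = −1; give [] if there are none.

[7, 11]

Mod squares: a ≡ 1326, b ≡ -15015. Check v ∈ {∞, 2, 3, 5, 7, 11, 13, 17, 19}.
v=19: a=19^-2·(≡12), b=19^0·(≡15) mod 19; (12|19)=-1, (15|19)=-1; (−1)^{-2·0·9}·(-1)^0·(-1)^-2 = +1.
v=7: a=7^0·(≡3), b=7^3·(≡4) mod 7; (3|7)=-1, (4|7)=+1; (−1)^{0·3·3}·(-1)^3·(+1)^0 = -1.
v=∞: 1326 > 0 and -15015 < 0  ⇒  (a,b)_∞ = +1.
v=13: a=13^1·(≡5), b=13^1·(≡8) mod 13; (5|13)=-1, (8|13)=-1; (−1)^{1·1·6}·(-1)^1·(-1)^1 = +1.
v=5: a=5^0·(≡4), b=5^-1·(≡2) mod 5; (4|5)=+1, (2|5)=-1; (−1)^{0·-1·2}·(+1)^-1·(-1)^0 = +1.
v=11: a=11^2·(≡2), b=11^3·(≡8) mod 11; (2|11)=-1, (8|11)=-1; (−1)^{2·3·5}·(-1)^3·(-1)^2 = -1.
v=17: a=17^1·(≡14), b=17^2·(≡9) mod 17; (14|17)=-1, (9|17)=+1; (−1)^{1·2·8}·(-1)^2·(+1)^1 = +1.
v=2: v_2(a)=-1, v_2(b)=-4; units ≡ 7, 1 (mod 8); ε·ε+αω+βω = 1·0+-1·0+-4·0 ≡ 0  ⇒  (a,b)_2 = +1.
v=3: a=3^1·(≡1), b=3^-3·(≡2) mod 3; (1|3)=+1, (2|3)=-1; (−1)^{1·-3·1}·(+1)^-3·(-1)^1 = +1.
|Ram(1326, -15015)| = 2, even; anisotropic at {7, 11}.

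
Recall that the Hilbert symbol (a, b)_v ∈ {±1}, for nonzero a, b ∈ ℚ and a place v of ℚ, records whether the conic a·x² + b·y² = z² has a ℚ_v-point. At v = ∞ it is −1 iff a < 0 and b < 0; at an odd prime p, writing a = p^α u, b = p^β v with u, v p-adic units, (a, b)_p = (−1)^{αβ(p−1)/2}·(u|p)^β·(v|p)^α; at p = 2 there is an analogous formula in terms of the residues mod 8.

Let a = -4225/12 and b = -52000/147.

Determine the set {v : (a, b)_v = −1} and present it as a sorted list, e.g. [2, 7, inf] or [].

[2, 3, 5, inf]

Mod squares: a ≡ -3, b ≡ -390. Check v ∈ {∞, 2, 3, 5, 7, 13}.
v=5: a=5^2·(≡3), b=5^3·(≡2) mod 5; (3|5)=-1, (2|5)=-1; (−1)^{2·3·2}·(-1)^3·(-1)^2 = -1.
v=3: a=3^-1·(≡2), b=3^-1·(≡2) mod 3; (2|3)=-1, (2|3)=-1; (−1)^{-1·-1·1}·(-1)^-1·(-1)^-1 = -1.
v=∞: -3 < 0 and -390 < 0  ⇒  (a,b)_∞ = -1.
v=7: a=7^0·(≡2), b=7^-2·(≡1) mod 7; (2|7)=+1, (1|7)=+1; (−1)^{0·-2·3}·(+1)^-2·(+1)^0 = +1.
v=2: v_2(a)=-2, v_2(b)=5; units ≡ 5, 5 (mod 8); ε·ε+αω+βω = 0·0+-2·1+5·1 ≡ 1  ⇒  (a,b)_2 = -1.
v=13: a=13^2·(≡12), b=13^1·(≡1) mod 13; (12|13)=+1, (1|13)=+1; (−1)^{2·1·6}·(+1)^1·(+1)^2 = +1.
(-3, -390 / ℚ) ramifies at {2, 3, 5, ∞}: a division algebra.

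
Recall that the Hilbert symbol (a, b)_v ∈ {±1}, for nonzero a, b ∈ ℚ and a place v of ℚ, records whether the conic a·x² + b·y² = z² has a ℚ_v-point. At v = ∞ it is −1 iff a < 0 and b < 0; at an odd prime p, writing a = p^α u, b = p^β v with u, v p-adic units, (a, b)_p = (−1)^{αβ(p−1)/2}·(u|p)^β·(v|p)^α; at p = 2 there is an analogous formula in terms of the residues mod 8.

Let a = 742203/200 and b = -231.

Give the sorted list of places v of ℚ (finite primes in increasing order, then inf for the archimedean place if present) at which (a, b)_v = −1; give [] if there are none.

[3, 7, 11, 17]

(a, b) ≡ (374, -231) mod (ℚ^×)²; places V = {2, 3, 5, 7, 11, 17, ∞}.
(a,b)_11: α=1, u≡5; β=1, v≡1 (mod 11); (5|11)=+1, (1|11)=+1; sign (−1)^1·+1^1·+1^1 = -1.
(a,b)_2: α=-3, β=0; u≡3, v≡1 (mod 8); ε(u)ε(v)=1·0, αω(v)=-3·0, βω(u)=0·1; sum ≡ 0  ⇒  +1.
(a,b)_7: α=2, u≡5; β=1, v≡2 (mod 7); (5|7)=-1, (2|7)=+1; sign (−1)^0·-1^1·+1^2 = -1.
(a,b)_17: α=1, u≡12; β=0, v≡7 (mod 17); (12|17)=-1, (7|17)=-1; sign (−1)^0·-1^0·-1^1 = -1.
(a,b)_∞: sgn(374)=+, sgn(-231)=−, so +1.
(a,b)_5: α=-2, u≡1; β=0, v≡4 (mod 5); (1|5)=+1, (4|5)=+1; sign (−1)^0·+1^0·+1^-2 = +1.
(a,b)_3: α=4, u≡2; β=1, v≡1 (mod 3); (2|3)=-1, (1|3)=+1; sign (−1)^0·-1^1·+1^4 = -1.
Ram(374, -231) = {3, 7, 11, 17}; no ℚ_3-point on the conic.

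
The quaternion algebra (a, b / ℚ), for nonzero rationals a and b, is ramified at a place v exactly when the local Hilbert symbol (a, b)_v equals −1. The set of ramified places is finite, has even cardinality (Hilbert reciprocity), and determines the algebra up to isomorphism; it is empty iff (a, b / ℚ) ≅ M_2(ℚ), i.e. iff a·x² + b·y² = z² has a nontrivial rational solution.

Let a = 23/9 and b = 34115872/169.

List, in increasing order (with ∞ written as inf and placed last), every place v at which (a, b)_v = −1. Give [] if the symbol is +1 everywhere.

Mod squares: a ≡ 23, b ≡ 7378. Check v ∈ {∞, 2, 3, 7, 13, 17, 23, 31}.
v=13: a=13^0·(≡4), b=13^-2·(≡11) mod 13; (4|13)=+1, (11|13)=-1; (−1)^{0·-2·6}·(+1)^-2·(-1)^0 = +1.
v=3: a=3^-2·(≡2), b=3^0·(≡1) mod 3; (2|3)=-1, (1|3)=+1; (−1)^{-2·0·1}·(-1)^0·(+1)^-2 = +1.
v=17: a=17^0·(≡12), b=17^3·(≡9) mod 17; (12|17)=-1, (9|17)=+1; (−1)^{0·3·8}·(-1)^3·(+1)^0 = -1.
v=23: a=23^1·(≡18), b=23^0·(≡8) mod 23; (18|23)=+1, (8|23)=+1; (−1)^{1·0·11}·(+1)^0·(+1)^1 = +1.
v=31: a=31^0·(≡6), b=31^1·(≡23) mod 31; (6|31)=-1, (23|31)=-1; (−1)^{0·1·15}·(-1)^1·(-1)^0 = -1.
v=7: a=7^0·(≡1), b=7^1·(≡2) mod 7; (1|7)=+1, (2|7)=+1; (−1)^{0·1·3}·(+1)^1·(+1)^0 = +1.
v=∞: 23 > 0 and 7378 > 0  ⇒  (a,b)_∞ = +1.
v=2: v_2(a)=0, v_2(b)=5; units ≡ 7, 1 (mod 8); ε·ε+αω+βω = 1·0+0·0+5·0 ≡ 0  ⇒  (a,b)_2 = +1.
Ram(23, 7378) = {17, 31}; no ℚ_17-point on the conic.

[17, 31]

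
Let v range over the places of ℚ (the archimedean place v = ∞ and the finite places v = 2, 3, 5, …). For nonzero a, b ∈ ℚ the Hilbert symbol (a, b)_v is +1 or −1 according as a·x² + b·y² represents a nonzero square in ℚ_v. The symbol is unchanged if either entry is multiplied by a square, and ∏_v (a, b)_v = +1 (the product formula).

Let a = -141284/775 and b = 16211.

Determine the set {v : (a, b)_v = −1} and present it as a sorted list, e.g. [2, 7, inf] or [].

Mod squares: a ≡ -6479, b ≡ 16211. Check v ∈ {∞, 2, 5, 11, 13, 19, 29, 31, 43}.
v=11: a=11^1·(≡3), b=11^0·(≡8) mod 11; (3|11)=+1, (8|11)=-1; (−1)^{1·0·5}·(+1)^0·(-1)^1 = -1.
v=5: a=5^-2·(≡1), b=5^0·(≡1) mod 5; (1|5)=+1, (1|5)=+1; (−1)^{-2·0·2}·(+1)^0·(+1)^-2 = +1.
v=43: a=43^0·(≡14), b=43^1·(≡33) mod 43; (14|43)=+1, (33|43)=-1; (−1)^{0·1·21}·(+1)^1·(-1)^0 = +1.
v=∞: -6479 < 0 and 16211 > 0  ⇒  (a,b)_∞ = +1.
v=31: a=31^-1·(≡8), b=31^0·(≡29) mod 31; (8|31)=+1, (29|31)=-1; (−1)^{-1·0·15}·(+1)^0·(-1)^-1 = -1.
v=19: a=19^1·(≡16), b=19^0·(≡4) mod 19; (16|19)=+1, (4|19)=+1; (−1)^{1·0·9}·(+1)^0·(+1)^1 = +1.
v=13: a=13^2·(≡6), b=13^1·(≡12) mod 13; (6|13)=-1, (12|13)=+1; (−1)^{2·1·6}·(-1)^1·(+1)^2 = -1.
v=29: a=29^0·(≡14), b=29^1·(≡8) mod 29; (14|29)=-1, (8|29)=-1; (−1)^{0·1·14}·(-1)^1·(-1)^0 = -1.
v=2: v_2(a)=2, v_2(b)=0; units ≡ 1, 3 (mod 8); ε·ε+αω+βω = 0·1+2·1+0·0 ≡ 0  ⇒  (a,b)_2 = +1.
Ram(-6479, 16211) = {11, 13, 29, 31}; no ℚ_11-point on the conic.

[11, 13, 29, 31]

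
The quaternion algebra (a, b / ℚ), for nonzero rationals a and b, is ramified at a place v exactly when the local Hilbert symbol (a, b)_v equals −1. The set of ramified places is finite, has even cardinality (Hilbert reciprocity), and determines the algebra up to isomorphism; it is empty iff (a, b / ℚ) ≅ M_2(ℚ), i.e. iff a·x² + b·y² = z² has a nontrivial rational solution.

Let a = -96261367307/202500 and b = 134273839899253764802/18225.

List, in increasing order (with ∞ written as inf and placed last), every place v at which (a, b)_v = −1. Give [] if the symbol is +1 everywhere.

(a, b) ≡ (-158627, 430882) mod (ℚ^×)²; places V = {2, 3, 5, 7, 17, 19, 23, 29, 31, 41, 43, ∞}.
(a,b)_17: α=1, u≡4; β=3, v≡1 (mod 17); (4|17)=+1, (1|17)=+1; sign (−1)^0·+1^3·+1^1 = +1.
(a,b)_43: α=1, u≡14; β=2, v≡2 (mod 43); (14|43)=+1, (2|43)=-1; sign (−1)^0·+1^2·-1^1 = -1.
(a,b)_2: α=-2, β=1; u≡5, v≡1 (mod 8); ε(u)ε(v)=0·0, αω(v)=-2·0, βω(u)=1·1; sum ≡ 1  ⇒  -1.
(a,b)_19: α=2, u≡1; β=3, v≡17 (mod 19); (1|19)=+1, (17|19)=+1; sign (−1)^0·+1^3·+1^2 = +1.
(a,b)_5: α=-4, u≡2; β=-2, v≡3 (mod 5); (2|5)=-1, (3|5)=-1; sign (−1)^0·-1^-2·-1^-4 = +1.
(a,b)_23: α=0, u≡16; β=1, v≡18 (mod 23); (16|23)=+1, (18|23)=+1; sign (−1)^0·+1^1·+1^0 = +1.
(a,b)_3: α=-4, u≡1; β=-6, v≡1 (mod 3); (1|3)=+1, (1|3)=+1; sign (−1)^0·+1^-6·+1^-4 = +1.
(a,b)_29: α=0, u≡18; β=1, v≡10 (mod 29); (18|29)=-1, (10|29)=-1; sign (−1)^0·-1^1·-1^0 = -1.
(a,b)_31: α=1, u≡27; β=2, v≡11 (mod 31); (27|31)=-1, (11|31)=-1; sign (−1)^0·-1^2·-1^1 = -1.
(a,b)_41: α=2, u≡25; β=2, v≡19 (mod 41); (25|41)=+1, (19|41)=-1; sign (−1)^0·+1^2·-1^2 = +1.
(a,b)_∞: sgn(-158627)=−, sgn(430882)=+, so +1.
(a,b)_7: α=1, u≡5; β=0, v≡2 (mod 7); (5|7)=-1, (2|7)=+1; sign (−1)^0·-1^0·+1^1 = +1.
Ram(-158627, 430882) = {2, 29, 31, 43}; no ℚ_2-point on the conic.

[2, 29, 31, 43]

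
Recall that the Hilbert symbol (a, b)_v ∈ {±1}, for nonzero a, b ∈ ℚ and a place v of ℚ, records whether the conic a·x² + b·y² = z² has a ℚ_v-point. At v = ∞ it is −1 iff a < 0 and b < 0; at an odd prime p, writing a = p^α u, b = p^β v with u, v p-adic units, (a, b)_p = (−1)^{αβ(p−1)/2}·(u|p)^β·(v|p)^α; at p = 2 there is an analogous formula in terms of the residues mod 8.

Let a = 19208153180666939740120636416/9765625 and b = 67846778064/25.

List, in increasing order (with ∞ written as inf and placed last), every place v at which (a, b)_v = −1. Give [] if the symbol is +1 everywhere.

[3, 43]

Mod squares: a ≡ 159, b ≡ 52350909. Check v ∈ {∞, 2, 3, 5, 13, 19, 31, 43, 53}.
v=53: a=53^3·(≡50), b=53^1·(≡22) mod 53; (50|53)=-1, (22|53)=-1; (−1)^{3·1·26}·(-1)^1·(-1)^3 = +1.
v=43: a=43^2·(≡18), b=43^1·(≡13) mod 43; (18|43)=-1, (13|43)=+1; (−1)^{2·1·21}·(-1)^1·(+1)^2 = -1.
v=3: a=3^19·(≡2), b=3^5·(≡2) mod 3; (2|3)=-1, (2|3)=-1; (−1)^{19·5·1}·(-1)^5·(-1)^19 = -1.
v=13: a=13^2·(≡3), b=13^1·(≡10) mod 13; (3|13)=+1, (10|13)=+1; (−1)^{2·1·6}·(+1)^1·(+1)^2 = +1.
v=31: a=31^2·(≡7), b=31^1·(≡14) mod 31; (7|31)=+1, (14|31)=+1; (−1)^{2·1·15}·(+1)^1·(+1)^2 = +1.
v=2: v_2(a)=10, v_2(b)=4; units ≡ 7, 5 (mod 8); ε·ε+αω+βω = 1·0+10·1+4·0 ≡ 0  ⇒  (a,b)_2 = +1.
v=5: a=5^-10·(≡1), b=5^-2·(≡4) mod 5; (1|5)=+1, (4|5)=+1; (−1)^{-10·-2·2}·(+1)^-2·(+1)^-10 = +1.
v=∞: 159 > 0 and 52350909 > 0  ⇒  (a,b)_∞ = +1.
v=19: a=19^2·(≡16), b=19^1·(≡11) mod 19; (16|19)=+1, (11|19)=+1; (−1)^{2·1·9}·(+1)^1·(+1)^2 = +1.
|Ram(159, 52350909)| = 2, even; anisotropic at {3, 43}.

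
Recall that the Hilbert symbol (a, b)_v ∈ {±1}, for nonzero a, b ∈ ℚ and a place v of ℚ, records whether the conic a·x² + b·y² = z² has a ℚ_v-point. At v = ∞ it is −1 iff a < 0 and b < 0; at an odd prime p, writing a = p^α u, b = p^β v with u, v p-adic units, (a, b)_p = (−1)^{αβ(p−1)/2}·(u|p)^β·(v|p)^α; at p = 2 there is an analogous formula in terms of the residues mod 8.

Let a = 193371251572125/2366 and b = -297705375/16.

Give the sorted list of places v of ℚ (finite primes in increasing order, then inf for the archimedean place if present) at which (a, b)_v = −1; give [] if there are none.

(a, b) ≡ (2310, -15) mod (ℚ^×)²; places V = {2, 3, 5, 7, 11, 13, ∞}.
(a,b)_3: α=19, u≡2; β=9, v≡1 (mod 3); (2|3)=-1, (1|3)=+1; sign (−1)^1·-1^9·+1^19 = +1.
(a,b)_13: α=-2, u≡3; β=0, v≡11 (mod 13); (3|13)=+1, (11|13)=-1; sign (−1)^0·+1^0·-1^-2 = +1.
(a,b)_5: α=3, u≡2; β=3, v≡2 (mod 5); (2|5)=-1, (2|5)=-1; sign (−1)^0·-1^3·-1^3 = +1.
(a,b)_11: α=3, u≡5; β=2, v≡10 (mod 11); (5|11)=+1, (10|11)=-1; sign (−1)^0·+1^2·-1^3 = -1.
(a,b)_2: α=-1, β=-4; u≡3, v≡1 (mod 8); ε(u)ε(v)=1·0, αω(v)=-1·0, βω(u)=-4·1; sum ≡ 0  ⇒  +1.
(a,b)_7: α=-1, u≡2; β=0, v≡6 (mod 7); (2|7)=+1, (6|7)=-1; sign (−1)^0·+1^0·-1^-1 = -1.
(a,b)_∞: sgn(2310)=+, sgn(-15)=−, so +1.
(2310, -15 / ℚ) ramifies at {7, 11}: a division algebra.

[7, 11]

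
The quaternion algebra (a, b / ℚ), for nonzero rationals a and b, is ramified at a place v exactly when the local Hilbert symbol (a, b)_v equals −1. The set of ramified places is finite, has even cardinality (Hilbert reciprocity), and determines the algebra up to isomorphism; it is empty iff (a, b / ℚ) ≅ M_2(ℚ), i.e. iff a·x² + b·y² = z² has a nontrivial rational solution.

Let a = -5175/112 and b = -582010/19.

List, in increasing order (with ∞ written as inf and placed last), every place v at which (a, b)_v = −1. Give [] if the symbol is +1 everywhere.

(a, b) ≡ (-161, -91390) mod (ℚ^×)²; places V = {2, 3, 5, 7, 11, 13, 19, 23, 37, ∞}.
(a,b)_11: α=0, u≡3; β=2, v≡1 (mod 11); (3|11)=+1, (1|11)=+1; sign (−1)^0·+1^2·+1^0 = +1.
(a,b)_3: α=2, u≡1; β=0, v≡2 (mod 3); (1|3)=+1, (2|3)=-1; sign (−1)^0·+1^0·-1^2 = +1.
(a,b)_23: α=1, u≡6; β=0, v≡16 (mod 23); (6|23)=+1, (16|23)=+1; sign (−1)^0·+1^0·+1^1 = +1.
(a,b)_13: α=0, u≡8; β=1, v≡9 (mod 13); (8|13)=-1, (9|13)=+1; sign (−1)^0·-1^1·+1^0 = -1.
(a,b)_∞: sgn(-161)=−, sgn(-91390)=−, so -1.
(a,b)_5: α=2, u≡4; β=1, v≡2 (mod 5); (4|5)=+1, (2|5)=-1; sign (−1)^0·+1^1·-1^2 = +1.
(a,b)_7: α=-1, u≡6; β=0, v≡1 (mod 7); (6|7)=-1, (1|7)=+1; sign (−1)^0·-1^0·+1^-1 = +1.
(a,b)_19: α=0, u≡13; β=-1, v≡17 (mod 19); (13|19)=-1, (17|19)=+1; sign (−1)^0·-1^-1·+1^0 = -1.
(a,b)_37: α=0, u≡5; β=1, v≡27 (mod 37); (5|37)=-1, (27|37)=+1; sign (−1)^0·-1^1·+1^0 = -1.
(a,b)_2: α=-4, β=1; u≡7, v≡1 (mod 8); ε(u)ε(v)=1·0, αω(v)=-4·0, βω(u)=1·0; sum ≡ 0  ⇒  +1.
Ram(-161, -91390) = {13, 19, 37, ∞}; no ℚ_13-point on the conic.

[13, 19, 37, inf]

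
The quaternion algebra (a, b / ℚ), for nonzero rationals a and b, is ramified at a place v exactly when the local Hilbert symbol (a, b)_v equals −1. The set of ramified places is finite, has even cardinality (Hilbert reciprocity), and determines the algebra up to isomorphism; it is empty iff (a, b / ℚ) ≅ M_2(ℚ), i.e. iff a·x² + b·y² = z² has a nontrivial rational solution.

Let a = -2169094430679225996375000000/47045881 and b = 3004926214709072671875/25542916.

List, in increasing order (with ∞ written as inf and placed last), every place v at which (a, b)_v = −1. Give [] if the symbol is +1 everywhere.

Mod squares: a ≡ -838695, b ≡ 11. Check v ∈ {∞, 2, 3, 5, 7, 11, 13, 17, 19, 23, 29}.
v=3: a=3^3·(≡2), b=3^2·(≡2) mod 3; (2|3)=-1, (2|3)=-1; (−1)^{3·2·1}·(-1)^2·(-1)^3 = -1.
v=23: a=23^5·(≡9), b=23^4·(≡17) mod 23; (9|23)=+1, (17|23)=-1; (−1)^{5·4·11}·(+1)^4·(-1)^5 = -1.
v=11: a=11^1·(≡7), b=11^1·(≡3) mod 11; (7|11)=-1, (3|11)=+1; (−1)^{1·1·5}·(-1)^1·(+1)^1 = +1.
v=19: a=19^-6·(≡15), b=19^-4·(≡16) mod 19; (15|19)=-1, (16|19)=+1; (−1)^{-6·-4·9}·(-1)^-4·(+1)^-6 = +1.
v=5: a=5^9·(≡1), b=5^6·(≡1) mod 5; (1|5)=+1, (1|5)=+1; (−1)^{9·6·2}·(+1)^6·(+1)^9 = +1.
v=29: a=29^2·(≡2), b=29^2·(≡26) mod 29; (2|29)=-1, (26|29)=-1; (−1)^{2·2·14}·(-1)^2·(-1)^2 = +1.
v=∞: -838695 < 0 and 11 > 0  ⇒  (a,b)_∞ = +1.
v=2: v_2(a)=6, v_2(b)=-2; units ≡ 1, 3 (mod 8); ε·ε+αω+βω = 0·1+6·1+-2·0 ≡ 0  ⇒  (a,b)_2 = +1.
v=7: a=7^0·(≡5), b=7^-2·(≡4) mod 7; (5|7)=-1, (4|7)=+1; (−1)^{0·-2·3}·(-1)^-2·(+1)^0 = +1.
v=13: a=13^3·(≡4), b=13^4·(≡6) mod 13; (4|13)=+1, (6|13)=-1; (−1)^{3·4·6}·(+1)^4·(-1)^3 = -1.
v=17: a=17^3·(≡1), b=17^2·(≡10) mod 17; (1|17)=+1, (10|17)=-1; (−1)^{3·2·8}·(+1)^2·(-1)^3 = -1.
Ram(-838695, 11) = {3, 13, 17, 23}; no ℚ_3-point on the conic.

[3, 13, 17, 23]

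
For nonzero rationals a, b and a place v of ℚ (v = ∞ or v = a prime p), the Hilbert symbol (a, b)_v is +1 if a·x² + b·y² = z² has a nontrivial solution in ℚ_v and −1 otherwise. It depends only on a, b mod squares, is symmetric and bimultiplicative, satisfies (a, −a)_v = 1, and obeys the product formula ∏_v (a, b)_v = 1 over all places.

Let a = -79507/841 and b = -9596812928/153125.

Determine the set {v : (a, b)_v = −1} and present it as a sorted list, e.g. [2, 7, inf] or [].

[2, 5, 43, inf]

Mod squares: a ≡ -43, b ≡ -405490. Check v ∈ {∞, 2, 5, 7, 23, 29, 41, 43}.
v=23: a=23^0·(≡18), b=23^1·(≡11) mod 23; (18|23)=+1, (11|23)=-1; (−1)^{0·1·11}·(+1)^1·(-1)^0 = +1.
v=2: v_2(a)=0, v_2(b)=7; units ≡ 5, 7 (mod 8); ε·ε+αω+βω = 0·1+0·0+7·1 ≡ 1  ⇒  (a,b)_2 = -1.
v=41: a=41^0·(≡25), b=41^1·(≡10) mod 41; (25|41)=+1, (10|41)=+1; (−1)^{0·1·20}·(+1)^1·(+1)^0 = +1.
v=43: a=43^3·(≡34), b=43^3·(≡20) mod 43; (34|43)=-1, (20|43)=-1; (−1)^{3·3·21}·(-1)^3·(-1)^3 = -1.
v=5: a=5^0·(≡3), b=5^-5·(≡3) mod 5; (3|5)=-1, (3|5)=-1; (−1)^{0·-5·2}·(-1)^-5·(-1)^0 = -1.
v=7: a=7^0·(≡6), b=7^-2·(≡6) mod 7; (6|7)=-1, (6|7)=-1; (−1)^{0·-2·3}·(-1)^-2·(-1)^0 = +1.
v=29: a=29^-2·(≡11), b=29^0·(≡19) mod 29; (11|29)=-1, (19|29)=-1; (−1)^{-2·0·14}·(-1)^0·(-1)^-2 = +1.
v=∞: -43 < 0 and -405490 < 0  ⇒  (a,b)_∞ = -1.
|Ram(-43, -405490)| = 4, even; anisotropic at {2, 5, 43, ∞}.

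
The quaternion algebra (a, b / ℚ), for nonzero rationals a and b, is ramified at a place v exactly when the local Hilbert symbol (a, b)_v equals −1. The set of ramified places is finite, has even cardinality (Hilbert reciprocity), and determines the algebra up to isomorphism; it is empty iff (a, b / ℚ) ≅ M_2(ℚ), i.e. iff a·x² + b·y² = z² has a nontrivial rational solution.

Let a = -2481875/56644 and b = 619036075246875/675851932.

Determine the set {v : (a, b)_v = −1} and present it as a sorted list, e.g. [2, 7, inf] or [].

[7, 13]

Mod squares: a ≡ -11, b ≡ 1365. Check v ∈ {∞, 2, 3, 5, 7, 11, 13, 17, 19, 31}.
v=5: a=5^4·(≡1), b=5^5·(≡2) mod 5; (1|5)=+1, (2|5)=-1; (−1)^{4·5·2}·(+1)^5·(-1)^4 = +1.
v=17: a=17^-2·(≡12), b=17^-6·(≡3) mod 17; (12|17)=-1, (3|17)=-1; (−1)^{-2·-6·8}·(-1)^-6·(-1)^-2 = +1.
v=3: a=3^0·(≡1), b=3^1·(≡2) mod 3; (1|3)=+1, (2|3)=-1; (−1)^{0·1·1}·(+1)^1·(-1)^0 = +1.
v=31: a=31^0·(≡20), b=31^2·(≡19) mod 31; (20|31)=+1, (19|31)=+1; (−1)^{0·2·15}·(+1)^2·(+1)^0 = +1.
v=19: a=19^2·(≡12), b=19^2·(≡1) mod 19; (12|19)=-1, (1|19)=+1; (−1)^{2·2·9}·(-1)^2·(+1)^2 = +1.
v=7: a=7^-2·(≡3), b=7^-1·(≡5) mod 7; (3|7)=-1, (5|7)=-1; (−1)^{-2·-1·3}·(-1)^-1·(-1)^-2 = -1.
v=2: v_2(a)=-2, v_2(b)=-2; units ≡ 5, 5 (mod 8); ε·ε+αω+βω = 0·0+-2·1+-2·1 ≡ 0  ⇒  (a,b)_2 = +1.
v=13: a=13^0·(≡11), b=13^1·(≡9) mod 13; (11|13)=-1, (9|13)=+1; (−1)^{0·1·6}·(-1)^1·(+1)^0 = -1.
v=11: a=11^1·(≡8), b=11^4·(≡5) mod 11; (8|11)=-1, (5|11)=+1; (−1)^{1·4·5}·(-1)^4·(+1)^1 = +1.
v=∞: -11 < 0 and 1365 > 0  ⇒  (a,b)_∞ = +1.
|Ram(-11, 1365)| = 2, even; anisotropic at {7, 13}.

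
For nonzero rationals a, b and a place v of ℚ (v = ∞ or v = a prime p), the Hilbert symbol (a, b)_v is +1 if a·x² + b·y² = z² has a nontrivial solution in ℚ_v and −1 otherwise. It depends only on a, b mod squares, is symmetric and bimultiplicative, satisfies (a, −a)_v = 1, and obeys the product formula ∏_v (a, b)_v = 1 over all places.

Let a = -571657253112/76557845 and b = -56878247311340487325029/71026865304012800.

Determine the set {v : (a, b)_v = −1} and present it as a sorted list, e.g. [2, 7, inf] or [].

(a, b) ≡ (-64790, -1178) mod (ℚ^×)²; places V = {2, 3, 5, 7, 11, 13, 19, 31, 41, 43, ∞}.
(a,b)_31: α=1, u≡10; β=1, v≡15 (mod 31); (10|31)=+1, (15|31)=-1; sign (−1)^1·+1^1·-1^1 = +1.
(a,b)_∞: sgn(-64790)=−, sgn(-1178)=−, so -1.
(a,b)_2: α=3, β=-11; u≡5, v≡3 (mod 8); ε(u)ε(v)=0·1, αω(v)=3·1, βω(u)=-11·1; sum ≡ 0  ⇒  +1.
(a,b)_19: α=1, u≡18; β=1, v≡2 (mod 19); (18|19)=-1, (2|19)=-1; sign (−1)^1·-1^1·-1^1 = -1.
(a,b)_3: α=8, u≡1; β=24, v≡1 (mod 3); (1|3)=+1, (1|3)=+1; sign (−1)^0·+1^24·+1^8 = +1.
(a,b)_11: α=1, u≡7; β=2, v≡6 (mod 11); (7|11)=-1, (6|11)=-1; sign (−1)^0·-1^2·-1^1 = -1.
(a,b)_5: α=-1, u≡2; β=-2, v≡3 (mod 5); (2|5)=-1, (3|5)=-1; sign (−1)^0·-1^-2·-1^-1 = -1.
(a,b)_41: α=2, u≡25; β=4, v≡28 (mod 41); (25|41)=+1, (28|41)=-1; sign (−1)^0·+1^4·-1^2 = +1.
(a,b)_43: α=-2, u≡38; β=-4, v≡32 (mod 43); (38|43)=+1, (32|43)=-1; sign (−1)^0·+1^-4·-1^-2 = +1.
(a,b)_7: α=-2, u≡4; β=-4, v≡6 (mod 7); (4|7)=+1, (6|7)=-1; sign (−1)^0·+1^-4·-1^-2 = +1.
(a,b)_13: α=-2, u≡6; β=-2, v≡6 (mod 13); (6|13)=-1, (6|13)=-1; sign (−1)^0·-1^-2·-1^-2 = +1.
(-64790, -1178 / ℚ) ramifies at {5, 11, 19, ∞}: a division algebra.

[5, 11, 19, inf]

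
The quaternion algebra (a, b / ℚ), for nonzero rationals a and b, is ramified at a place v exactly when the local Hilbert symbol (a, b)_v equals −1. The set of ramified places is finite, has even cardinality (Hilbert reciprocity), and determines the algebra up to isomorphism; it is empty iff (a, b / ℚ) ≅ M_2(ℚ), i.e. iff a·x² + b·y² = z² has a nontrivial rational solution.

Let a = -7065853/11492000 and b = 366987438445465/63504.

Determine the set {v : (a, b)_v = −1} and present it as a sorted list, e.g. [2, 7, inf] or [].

Mod squares: a ≡ -6290, b ≡ 2569465. Check v ∈ {∞, 2, 3, 5, 7, 13, 17, 19, 23, 37, 43}.
v=23: a=23^2·(≡13), b=23^0·(≡10) mod 23; (13|23)=+1, (10|23)=-1; (−1)^{2·0·11}·(+1)^0·(-1)^2 = +1.
v=43: a=43^0·(≡17), b=43^1·(≡7) mod 43; (17|43)=+1, (7|43)=-1; (−1)^{0·1·21}·(+1)^1·(-1)^0 = +1.
v=7: a=7^0·(≡5), b=7^-2·(≡5) mod 7; (5|7)=-1, (5|7)=-1; (−1)^{0·-2·3}·(-1)^-2·(-1)^0 = +1.
v=19: a=19^2·(≡8), b=19^3·(≡8) mod 19; (8|19)=-1, (8|19)=-1; (−1)^{2·3·9}·(-1)^3·(-1)^2 = -1.
v=∞: -6290 < 0 and 2569465 > 0  ⇒  (a,b)_∞ = +1.
v=13: a=13^-2·(≡5), b=13^0·(≡7) mod 13; (5|13)=-1, (7|13)=-1; (−1)^{-2·0·6}·(-1)^0·(-1)^-2 = +1.
v=37: a=37^1·(≡23), b=37^3·(≡16) mod 37; (23|37)=-1, (16|37)=+1; (−1)^{1·3·18}·(-1)^3·(+1)^1 = -1.
v=17: a=17^-1·(≡15), b=17^3·(≡9) mod 17; (15|17)=+1, (9|17)=+1; (−1)^{-1·3·8}·(+1)^3·(+1)^-1 = +1.
v=3: a=3^0·(≡1), b=3^-4·(≡1) mod 3; (1|3)=+1, (1|3)=+1; (−1)^{0·-4·1}·(+1)^-4·(+1)^0 = +1.
v=5: a=5^-3·(≡2), b=5^1·(≡2) mod 5; (2|5)=-1, (2|5)=-1; (−1)^{-3·1·2}·(-1)^1·(-1)^-3 = +1.
v=2: v_2(a)=-5, v_2(b)=-4; units ≡ 7, 1 (mod 8); ε·ε+αω+βω = 1·0+-5·0+-4·0 ≡ 0  ⇒  (a,b)_2 = +1.
(-6290, 2569465 / ℚ) ramifies at {19, 37}: a division algebra.

[19, 37]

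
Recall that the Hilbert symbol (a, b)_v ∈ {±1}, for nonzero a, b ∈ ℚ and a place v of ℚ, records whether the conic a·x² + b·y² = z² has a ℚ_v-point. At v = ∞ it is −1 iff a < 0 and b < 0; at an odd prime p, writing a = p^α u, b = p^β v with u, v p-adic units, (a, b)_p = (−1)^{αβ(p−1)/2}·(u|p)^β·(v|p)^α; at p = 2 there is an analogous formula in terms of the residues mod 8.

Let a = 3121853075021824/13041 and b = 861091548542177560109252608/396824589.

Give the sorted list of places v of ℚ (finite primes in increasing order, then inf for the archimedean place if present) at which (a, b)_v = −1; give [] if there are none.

Mod squares: a ≡ 46046, b ≡ 5187. Check v ∈ {∞, 2, 3, 7, 11, 13, 19, 23}.
v=∞: 46046 > 0 and 5187 > 0  ⇒  (a,b)_∞ = +1.
v=7: a=7^-1·(≡3), b=7^-3·(≡5) mod 7; (3|7)=-1, (5|7)=-1; (−1)^{-1·-3·3}·(-1)^-3·(-1)^-1 = -1.
v=23: a=23^-1·(≡8), b=23^-2·(≡1) mod 23; (8|23)=+1, (1|23)=+1; (−1)^{-1·-2·11}·(+1)^-2·(+1)^-1 = +1.
v=19: a=19^4·(≡16), b=19^7·(≡9) mod 19; (16|19)=+1, (9|19)=+1; (−1)^{4·7·9}·(+1)^7·(+1)^4 = +1.
v=13: a=13^3·(≡6), b=13^7·(≡4) mod 13; (6|13)=-1, (4|13)=+1; (−1)^{3·7·6}·(-1)^7·(+1)^3 = -1.
v=3: a=3^-4·(≡2), b=3^-7·(≡1) mod 3; (2|3)=-1, (1|3)=+1; (−1)^{-4·-7·1}·(-1)^-7·(+1)^-4 = -1.
v=11: a=11^3·(≡6), b=11^4·(≡2) mod 11; (6|11)=-1, (2|11)=-1; (−1)^{3·4·5}·(-1)^4·(-1)^3 = -1.
v=2: v_2(a)=13, v_2(b)=20; units ≡ 7, 3 (mod 8); ε·ε+αω+βω = 1·1+13·1+20·0 ≡ 0  ⇒  (a,b)_2 = +1.
|Ram(46046, 5187)| = 4, even; anisotropic at {3, 7, 11, 13}.

[3, 7, 11, 13]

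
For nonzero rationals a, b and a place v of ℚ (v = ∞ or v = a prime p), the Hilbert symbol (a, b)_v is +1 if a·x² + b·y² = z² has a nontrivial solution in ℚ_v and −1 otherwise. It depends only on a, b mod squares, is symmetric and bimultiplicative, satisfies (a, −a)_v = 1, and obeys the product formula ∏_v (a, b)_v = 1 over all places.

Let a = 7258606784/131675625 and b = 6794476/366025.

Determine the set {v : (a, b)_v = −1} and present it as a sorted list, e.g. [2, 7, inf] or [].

Mod squares: a ≡ 11, b ≡ 19. Check v ∈ {∞, 2, 3, 5, 11, 13, 17, 19, 23}.
v=11: a=11^1·(≡5), b=11^-4·(≡6) mod 11; (5|11)=+1, (6|11)=-1; (−1)^{1·-4·5}·(+1)^-4·(-1)^1 = -1.
v=2: v_2(a)=6, v_2(b)=2; units ≡ 3, 3 (mod 8); ε·ε+αω+βω = 1·1+6·1+2·1 ≡ 1  ⇒  (a,b)_2 = -1.
v=13: a=13^4·(≡11), b=13^2·(≡6) mod 13; (11|13)=-1, (6|13)=-1; (−1)^{4·2·6}·(-1)^2·(-1)^4 = +1.
v=3: a=3^-6·(≡2), b=3^0·(≡1) mod 3; (2|3)=-1, (1|3)=+1; (−1)^{-6·0·1}·(-1)^0·(+1)^-6 = +1.
v=19: a=19^2·(≡4), b=19^1·(≡9) mod 19; (4|19)=+1, (9|19)=+1; (−1)^{2·1·9}·(+1)^1·(+1)^2 = +1.
v=17: a=17^-2·(≡12), b=17^0·(≡8) mod 17; (12|17)=-1, (8|17)=+1; (−1)^{-2·0·8}·(-1)^0·(+1)^-2 = +1.
v=23: a=23^0·(≡19), b=23^2·(≡11) mod 23; (19|23)=-1, (11|23)=-1; (−1)^{0·2·11}·(-1)^2·(-1)^0 = +1.
v=∞: 11 > 0 and 19 > 0  ⇒  (a,b)_∞ = +1.
v=5: a=5^-4·(≡4), b=5^-2·(≡1) mod 5; (4|5)=+1, (1|5)=+1; (−1)^{-4·-2·2}·(+1)^-2·(+1)^-4 = +1.
|Ram(11, 19)| = 2, even; anisotropic at {2, 11}.

[2, 11]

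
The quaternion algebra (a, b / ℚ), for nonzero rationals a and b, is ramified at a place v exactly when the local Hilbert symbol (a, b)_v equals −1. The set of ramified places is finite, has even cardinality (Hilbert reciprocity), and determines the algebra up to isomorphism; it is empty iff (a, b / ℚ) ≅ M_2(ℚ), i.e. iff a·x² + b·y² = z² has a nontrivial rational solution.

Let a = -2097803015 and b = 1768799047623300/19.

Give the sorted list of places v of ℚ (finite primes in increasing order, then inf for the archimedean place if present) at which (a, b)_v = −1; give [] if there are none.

[5, 11]

Mod squares: a ≡ -20615, b ≡ 42427. Check v ∈ {∞, 2, 3, 5, 7, 11, 19, 29, 31}.
v=3: a=3^0·(≡1), b=3^4·(≡1) mod 3; (1|3)=+1, (1|3)=+1; (−1)^{0·4·1}·(+1)^4·(+1)^0 = +1.
v=31: a=31^1·(≡13), b=31^2·(≡9) mod 31; (13|31)=-1, (9|31)=+1; (−1)^{1·2·15}·(-1)^2·(+1)^1 = +1.
v=∞: -20615 < 0 and 42427 > 0  ⇒  (a,b)_∞ = +1.
v=11: a=11^2·(≡6), b=11^3·(≡6) mod 11; (6|11)=-1, (6|11)=-1; (−1)^{2·3·5}·(-1)^3·(-1)^2 = -1.
v=5: a=5^1·(≡2), b=5^2·(≡3) mod 5; (2|5)=-1, (3|5)=-1; (−1)^{1·2·2}·(-1)^2·(-1)^1 = -1.
v=19: a=19^1·(≡6), b=19^-1·(≡15) mod 19; (6|19)=+1, (15|19)=-1; (−1)^{1·-1·9}·(+1)^-1·(-1)^1 = +1.
v=2: v_2(a)=0, v_2(b)=2; units ≡ 1, 3 (mod 8); ε·ε+αω+βω = 0·1+0·1+2·0 ≡ 0  ⇒  (a,b)_2 = +1.
v=7: a=7^1·(≡4), b=7^1·(≡6) mod 7; (4|7)=+1, (6|7)=-1; (−1)^{1·1·3}·(+1)^1·(-1)^1 = +1.
v=29: a=29^2·(≡20), b=29^3·(≡6) mod 29; (20|29)=+1, (6|29)=+1; (−1)^{2·3·14}·(+1)^3·(+1)^2 = +1.
|Ram(-20615, 42427)| = 2, even; anisotropic at {5, 11}.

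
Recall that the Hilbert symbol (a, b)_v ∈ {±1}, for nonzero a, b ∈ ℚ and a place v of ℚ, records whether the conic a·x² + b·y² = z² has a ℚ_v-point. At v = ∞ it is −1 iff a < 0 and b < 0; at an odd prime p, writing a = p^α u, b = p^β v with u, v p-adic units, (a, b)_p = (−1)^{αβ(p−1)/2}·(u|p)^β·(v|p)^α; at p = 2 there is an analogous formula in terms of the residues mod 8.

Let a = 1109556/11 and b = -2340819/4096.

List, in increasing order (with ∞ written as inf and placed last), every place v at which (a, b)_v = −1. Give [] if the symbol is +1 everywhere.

Mod squares: a ≡ 6919, b ≡ -19. Check v ∈ {∞, 2, 3, 7, 11, 13, 17, 19, 37}.
v=7: a=7^2·(≡5), b=7^0·(≡2) mod 7; (5|7)=-1, (2|7)=+1; (−1)^{2·0·3}·(-1)^0·(+1)^2 = +1.
v=11: a=11^-1·(≡8), b=11^0·(≡9) mod 11; (8|11)=-1, (9|11)=+1; (−1)^{-1·0·5}·(-1)^0·(+1)^-1 = +1.
v=∞: 6919 > 0 and -19 < 0  ⇒  (a,b)_∞ = +1.
v=2: v_2(a)=2, v_2(b)=-12; units ≡ 7, 5 (mod 8); ε·ε+αω+βω = 1·0+2·1+-12·0 ≡ 0  ⇒  (a,b)_2 = +1.
v=19: a=19^0·(≡15), b=19^1·(≡3) mod 19; (15|19)=-1, (3|19)=-1; (−1)^{0·1·9}·(-1)^1·(-1)^0 = -1.
v=13: a=13^0·(≡10), b=13^2·(≡7) mod 13; (10|13)=+1, (7|13)=-1; (−1)^{0·2·6}·(+1)^2·(-1)^0 = +1.
v=3: a=3^2·(≡1), b=3^6·(≡2) mod 3; (1|3)=+1, (2|3)=-1; (−1)^{2·6·1}·(+1)^6·(-1)^2 = +1.
v=17: a=17^1·(≡2), b=17^0·(≡4) mod 17; (2|17)=+1, (4|17)=+1; (−1)^{1·0·8}·(+1)^0·(+1)^1 = +1.
v=37: a=37^1·(≡5), b=37^0·(≡8) mod 37; (5|37)=-1, (8|37)=-1; (−1)^{1·0·18}·(-1)^0·(-1)^1 = -1.
(6919, -19 / ℚ) ramifies at {19, 37}: a division algebra.

[19, 37]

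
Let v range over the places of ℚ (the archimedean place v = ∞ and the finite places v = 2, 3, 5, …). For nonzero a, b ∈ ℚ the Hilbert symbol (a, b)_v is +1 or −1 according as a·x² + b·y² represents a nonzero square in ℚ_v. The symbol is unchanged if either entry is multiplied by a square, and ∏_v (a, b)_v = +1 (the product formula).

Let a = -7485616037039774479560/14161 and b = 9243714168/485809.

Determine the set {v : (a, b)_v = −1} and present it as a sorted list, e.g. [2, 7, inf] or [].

Mod squares: a ≡ -12210, b ≡ 352222. Check v ∈ {∞, 2, 3, 5, 7, 11, 13, 17, 19, 23, 31, 37, 41}.
v=23: a=23^2·(≡8), b=23^1·(≡14) mod 23; (8|23)=+1, (14|23)=-1; (−1)^{2·1·11}·(+1)^1·(-1)^2 = +1.
v=7: a=7^-2·(≡3), b=7^0·(≡5) mod 7; (3|7)=-1, (5|7)=-1; (−1)^{-2·0·3}·(-1)^0·(-1)^-2 = +1.
v=41: a=41^0·(≡21), b=41^-2·(≡23) mod 41; (21|41)=+1, (23|41)=+1; (−1)^{0·-2·20}·(+1)^-2·(+1)^0 = +1.
v=37: a=37^1·(≡28), b=37^0·(≡13) mod 37; (28|37)=+1, (13|37)=-1; (−1)^{1·0·18}·(+1)^0·(-1)^1 = -1.
v=5: a=5^1·(≡3), b=5^0·(≡2) mod 5; (3|5)=-1, (2|5)=-1; (−1)^{1·0·2}·(-1)^0·(-1)^1 = -1.
v=13: a=13^4·(≡1), b=13^1·(≡6) mod 13; (1|13)=+1, (6|13)=-1; (−1)^{4·1·6}·(+1)^1·(-1)^4 = +1.
v=17: a=17^-2·(≡15), b=17^-2·(≡15) mod 17; (15|17)=+1, (15|17)=+1; (−1)^{-2·-2·8}·(+1)^-2·(+1)^-2 = +1.
v=19: a=19^4·(≡17), b=19^1·(≡15) mod 19; (17|19)=+1, (15|19)=-1; (−1)^{4·1·9}·(+1)^1·(-1)^4 = +1.
v=2: v_2(a)=3, v_2(b)=3; units ≡ 7, 7 (mod 8); ε·ε+αω+βω = 1·1+3·0+3·0 ≡ 1  ⇒  (a,b)_2 = -1.
v=∞: -12210 < 0 and 352222 > 0  ⇒  (a,b)_∞ = +1.
v=3: a=3^5·(≡1), b=3^8·(≡1) mod 3; (1|3)=+1, (1|3)=+1; (−1)^{5·8·1}·(+1)^8·(+1)^5 = +1.
v=31: a=31^2·(≡2), b=31^1·(≡5) mod 31; (2|31)=+1, (5|31)=+1; (−1)^{2·1·15}·(+1)^1·(+1)^2 = +1.
v=11: a=11^1·(≡1), b=11^0·(≡8) mod 11; (1|11)=+1, (8|11)=-1; (−1)^{1·0·5}·(+1)^0·(-1)^1 = -1.
|Ram(-12210, 352222)| = 4, even; anisotropic at {2, 5, 11, 37}.

[2, 5, 11, 37]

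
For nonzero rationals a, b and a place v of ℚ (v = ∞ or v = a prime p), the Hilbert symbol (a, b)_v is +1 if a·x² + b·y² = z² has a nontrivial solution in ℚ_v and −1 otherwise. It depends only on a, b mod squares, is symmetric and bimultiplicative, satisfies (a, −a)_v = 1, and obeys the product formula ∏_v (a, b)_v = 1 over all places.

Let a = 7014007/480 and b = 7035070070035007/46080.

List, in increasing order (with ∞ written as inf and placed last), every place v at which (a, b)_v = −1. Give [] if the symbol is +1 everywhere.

Mod squares: a ≡ 210, b ≡ 715. Check v ∈ {∞, 2, 3, 5, 7, 11, 13}.
v=2: v_2(a)=-5, v_2(b)=-10; units ≡ 1, 3 (mod 8); ε·ε+αω+βω = 0·1+-5·1+-10·0 ≡ 1  ⇒  (a,b)_2 = -1.
v=3: a=3^-1·(≡1), b=3^-2·(≡1) mod 3; (1|3)=+1, (1|3)=+1; (−1)^{-1·-2·1}·(+1)^-2·(+1)^-1 = +1.
v=13: a=13^2·(≡6), b=13^5·(≡4) mod 13; (6|13)=-1, (4|13)=+1; (−1)^{2·5·6}·(-1)^5·(+1)^2 = -1.
v=5: a=5^-1·(≡2), b=5^-1·(≡2) mod 5; (2|5)=-1, (2|5)=-1; (−1)^{-1·-1·2}·(-1)^-1·(-1)^-1 = +1.
v=7: a=7^3·(≡4), b=7^6·(≡2) mod 7; (4|7)=+1, (2|7)=+1; (−1)^{3·6·3}·(+1)^6·(+1)^3 = +1.
v=∞: 210 > 0 and 715 > 0  ⇒  (a,b)_∞ = +1.
v=11: a=11^2·(≡9), b=11^5·(≡7) mod 11; (9|11)=+1, (7|11)=-1; (−1)^{2·5·5}·(+1)^5·(-1)^2 = +1.
(210, 715 / ℚ) ramifies at {2, 13}: a division algebra.

[2, 13]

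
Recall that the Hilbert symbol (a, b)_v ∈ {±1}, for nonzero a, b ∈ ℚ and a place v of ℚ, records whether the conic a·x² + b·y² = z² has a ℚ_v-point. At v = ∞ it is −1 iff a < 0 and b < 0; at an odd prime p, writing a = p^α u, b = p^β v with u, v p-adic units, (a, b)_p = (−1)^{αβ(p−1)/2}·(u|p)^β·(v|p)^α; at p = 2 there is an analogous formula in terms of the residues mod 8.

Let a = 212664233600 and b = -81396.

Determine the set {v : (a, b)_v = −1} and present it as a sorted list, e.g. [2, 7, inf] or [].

[2, 7]

Mod squares: a ≡ 26, b ≡ -2261. Check v ∈ {∞, 2, 3, 5, 7, 13, 17, 19}.
v=5: a=5^2·(≡4), b=5^0·(≡4) mod 5; (4|5)=+1, (4|5)=+1; (−1)^{2·0·2}·(+1)^0·(+1)^2 = +1.
v=∞: 26 > 0 and -2261 < 0  ⇒  (a,b)_∞ = +1.
v=2: v_2(a)=7, v_2(b)=2; units ≡ 5, 3 (mod 8); ε·ε+αω+βω = 0·1+7·1+2·1 ≡ 1  ⇒  (a,b)_2 = -1.
v=7: a=7^2·(≡6), b=7^1·(≡6) mod 7; (6|7)=-1, (6|7)=-1; (−1)^{2·1·3}·(-1)^1·(-1)^2 = -1.
v=17: a=17^2·(≡9), b=17^1·(≡6) mod 17; (9|17)=+1, (6|17)=-1; (−1)^{2·1·8}·(+1)^1·(-1)^2 = +1.
v=19: a=19^2·(≡16), b=19^1·(≡10) mod 19; (16|19)=+1, (10|19)=-1; (−1)^{2·1·9}·(+1)^1·(-1)^2 = +1.
v=13: a=13^1·(≡2), b=13^0·(≡10) mod 13; (2|13)=-1, (10|13)=+1; (−1)^{1·0·6}·(-1)^0·(+1)^1 = +1.
v=3: a=3^0·(≡2), b=3^2·(≡1) mod 3; (2|3)=-1, (1|3)=+1; (−1)^{0·2·1}·(-1)^2·(+1)^0 = +1.
(26, -2261 / ℚ) ramifies at {2, 7}: a division algebra.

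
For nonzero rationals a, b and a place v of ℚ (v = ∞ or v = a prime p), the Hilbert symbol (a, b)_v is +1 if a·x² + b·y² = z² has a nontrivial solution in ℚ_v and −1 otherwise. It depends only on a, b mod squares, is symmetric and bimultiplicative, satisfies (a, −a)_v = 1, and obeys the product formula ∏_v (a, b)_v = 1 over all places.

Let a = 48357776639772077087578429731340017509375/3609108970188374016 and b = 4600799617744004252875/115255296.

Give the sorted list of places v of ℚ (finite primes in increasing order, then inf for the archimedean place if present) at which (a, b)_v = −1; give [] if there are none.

Mod squares: a ≡ 39215, b ≡ 8510. Check v ∈ {∞, 2, 3, 5, 7, 11, 13, 17, 23, 31, 37, 41, 43}.
v=37: a=37^2·(≡35), b=37^-1·(≡13) mod 37; (35|37)=-1, (13|37)=-1; (−1)^{2·-1·18}·(-1)^-1·(-1)^2 = -1.
v=13: a=13^-4·(≡8), b=13^-2·(≡6) mod 13; (8|13)=-1, (6|13)=-1; (−1)^{-4·-2·6}·(-1)^-2·(-1)^-4 = +1.
v=3: a=3^-4·(≡2), b=3^-2·(≡2) mod 3; (2|3)=-1, (2|3)=-1; (−1)^{-4·-2·1}·(-1)^-2·(-1)^-4 = +1.
v=2: v_2(a)=-16, v_2(b)=-11; units ≡ 7, 7 (mod 8); ε·ε+αω+βω = 1·1+-16·0+-11·0 ≡ 1  ⇒  (a,b)_2 = -1.
v=11: a=11^13·(≡9), b=11^6·(≡10) mod 11; (9|11)=+1, (10|11)=-1; (−1)^{13·6·5}·(+1)^6·(-1)^13 = -1.
v=23: a=23^5·(≡9), b=23^3·(≡9) mod 23; (9|23)=+1, (9|23)=+1; (−1)^{5·3·11}·(+1)^3·(+1)^5 = -1.
v=7: a=7^-2·(≡1), b=7^0·(≡5) mod 7; (1|7)=+1, (5|7)=-1; (−1)^{-2·0·3}·(+1)^0·(-1)^-2 = +1.
v=∞: 39215 > 0 and 8510 > 0  ⇒  (a,b)_∞ = +1.
v=43: a=43^2·(≡29), b=43^2·(≡2) mod 43; (29|43)=-1, (2|43)=-1; (−1)^{2·2·21}·(-1)^2·(-1)^2 = +1.
v=5: a=5^5·(≡3), b=5^3·(≡3) mod 5; (3|5)=-1, (3|5)=-1; (−1)^{5·3·2}·(-1)^3·(-1)^5 = +1.
v=41: a=41^-2·(≡26), b=41^0·(≡2) mod 41; (26|41)=-1, (2|41)=+1; (−1)^{-2·0·20}·(-1)^0·(+1)^-2 = +1.
v=31: a=31^7·(≡9), b=31^4·(≡19) mod 31; (9|31)=+1, (19|31)=+1; (−1)^{7·4·15}·(+1)^4·(+1)^7 = +1.
v=17: a=17^-2·(≡13), b=17^0·(≡14) mod 17; (13|17)=+1, (14|17)=-1; (−1)^{-2·0·8}·(+1)^0·(-1)^-2 = +1.
Ram(39215, 8510) = {2, 11, 23, 37}; no ℚ_2-point on the conic.

[2, 11, 23, 37]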